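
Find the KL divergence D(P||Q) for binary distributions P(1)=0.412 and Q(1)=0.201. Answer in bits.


KL = p*log2(p/q) + (1-p)*log2((1-p)/(1-q)) = 0.412*log2(0.412/0.201) + 0.588*log2(0.588/0.799) = 0.1665

0.1665 bits


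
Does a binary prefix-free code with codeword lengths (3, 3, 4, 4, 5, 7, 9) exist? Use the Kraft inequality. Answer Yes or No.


Kraft sum = sum(2^(-l_i)) = 0.416, need <= 1. Result: satisfied (a binary prefix-free code with these lengths exists)

Yes


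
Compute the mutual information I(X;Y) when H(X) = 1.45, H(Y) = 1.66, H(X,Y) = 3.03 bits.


I(X;Y) = H(X) + H(Y) - H(X,Y) = 1.45 + 1.66 - 3.03 = 0.08

0.08 bits


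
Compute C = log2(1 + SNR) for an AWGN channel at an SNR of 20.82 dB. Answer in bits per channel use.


SNR_linear = 10^(20.82/10) = 120.7814; C = log2(1 + SNR_linear) = log2(1 + 120.7814) = 6.9281

6.9281 bits/channel use


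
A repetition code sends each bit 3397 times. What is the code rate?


Rate = k/n = 1/3397

1/3397


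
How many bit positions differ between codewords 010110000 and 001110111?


Count differing positions: . ^ ^ . . . ^ ^ ^ = 5 differences

5


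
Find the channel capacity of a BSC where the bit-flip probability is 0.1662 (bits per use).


H(p) = -p*log2(p) - (1-p)*log2(1-p) = -0.1662*log2(0.1662) - 0.8338*log2(0.8338) = 0.430293 + 0.218645 = 0.6489. C = 1 - H(p) = 1 - 0.6489 = 0.3511

0.3511 bits


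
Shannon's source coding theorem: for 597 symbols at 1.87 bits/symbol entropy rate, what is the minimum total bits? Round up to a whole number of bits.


Minimum bits >= n * H = 597 * 1.87 = 1116.39, rounded up to a whole number of bits = 1117

1117 bits


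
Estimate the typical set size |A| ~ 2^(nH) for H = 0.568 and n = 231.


log2|A_typical| = nH = 231 * 0.568 = 131.208, so |A_typical| ~ 2^131.208 = 3.144e+39

3.144e+39


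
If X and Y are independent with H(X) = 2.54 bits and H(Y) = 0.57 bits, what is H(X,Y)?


For independent variables, H(X,Y) = H(X) + H(Y) = 2.54 + 0.57 = 3.11

3.11 bits


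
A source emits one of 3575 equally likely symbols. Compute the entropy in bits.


H = log2(n) = log2(3575) = 11.8037

11.8037 bits


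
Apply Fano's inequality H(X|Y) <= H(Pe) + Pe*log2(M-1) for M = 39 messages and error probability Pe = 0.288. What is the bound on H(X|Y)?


H(Pe) = -Pe*log2(Pe) - (1-Pe)*log2(1-Pe) = -0.288*log2(0.288) - 0.712*log2(0.712) = 0.517207 + 0.348916 = 0.8661. Pe*log2(M-1) = 0.288*log2(38) = 1.511403. Bound = H(Pe) + Pe*log2(M-1) = 0.517207 + 0.348916 + 1.511403 = 2.3775

2.3775 bits


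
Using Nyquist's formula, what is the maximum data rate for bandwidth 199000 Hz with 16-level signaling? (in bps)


Rate = 2 * B * log2(M) = 2 * 199000 * 4.0 = 1592000.0

1592000.0 bps


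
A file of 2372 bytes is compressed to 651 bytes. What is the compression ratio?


Ratio = original / compressed = 2372 / 651 = 3.6436

3.6436


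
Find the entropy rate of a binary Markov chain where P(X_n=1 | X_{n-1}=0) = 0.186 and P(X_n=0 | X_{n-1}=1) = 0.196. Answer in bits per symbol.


Stationary distribution: pi_0 = p10/(p01+p10) = 0.5131, pi_1 = 0.4869. Entropy rate H' = pi_0*H(p01) + pi_1*H(p10) = 0.5131*0.693 + 0.4869*0.7139 = 0.7032

0.7032 bits/symbol


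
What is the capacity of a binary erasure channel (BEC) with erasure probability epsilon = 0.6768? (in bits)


C = 1 - epsilon = 1 - 0.6768 = 0.3232

0.3232 bits


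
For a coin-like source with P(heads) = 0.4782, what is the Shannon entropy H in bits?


H = -p*log2(p) - (1-p)*log2(1-p). -0.4782*log2(0.4782) = 0.508955; -0.5218*log2(0.5218) = 0.489673. H = 0.508955 + 0.489673 = 0.9986

0.9986 bits


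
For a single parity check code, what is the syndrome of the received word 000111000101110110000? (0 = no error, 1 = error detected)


Syndrome = XOR of all bits = 0 XOR 0 XOR 0 XOR 1 XOR 1 XOR 1 XOR 0 XOR 0 XOR 0 XOR 1 XOR 0 XOR 1 XOR 1 XOR 1 XOR 0 XOR 1 XOR 1 XOR 0 XOR 0 XOR 0 XOR 0 = 1

1


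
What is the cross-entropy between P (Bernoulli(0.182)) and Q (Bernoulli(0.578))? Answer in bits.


H(P,Q) = -p*log2(q) - (1-p)*log2(1-q). -0.182*log2(0.578) = 0.143936; -0.818*log2(0.422) = 1.018152. H(P,Q) = 0.143936 + 1.018152 = 1.1621

1.1621 bits


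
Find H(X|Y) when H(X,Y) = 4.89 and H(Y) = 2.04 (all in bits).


H(X|Y) = H(X,Y) - H(Y) = 4.89 - 2.04 = 2.85

2.85 bits


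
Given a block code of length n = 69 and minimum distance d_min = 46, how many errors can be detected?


Detection capability = d_min - 1 = 46 - 1 = 45

45 errors


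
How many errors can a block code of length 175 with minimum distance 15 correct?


Correction capability = floor((d-1)/2) = floor((15-1)/2) = 7

7 errors


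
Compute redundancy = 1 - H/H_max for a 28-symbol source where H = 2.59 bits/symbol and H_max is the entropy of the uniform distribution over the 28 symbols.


H_max = log2(K) = log2(28) = 4.8074 bits/symbol. Redundancy = 1 - H/H_max = 1 - 2.59/4.8074 = 1 - 0.5388 = 0.4612

0.4612


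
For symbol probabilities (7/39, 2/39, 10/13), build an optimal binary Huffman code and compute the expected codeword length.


Huffman construction (repeatedly merge the two least-probable nodes; each merge adds 1 bit to every symbol beneath it): 2/39 + 7/39 = 3/13; 3/13 + 10/13 = 1. Resulting codeword lengths (in the order the probabilities were given): (2, 2, 1). L_avg = sum(p_i * l_i) = 7/39*2 + 2/39*2 + 10/13*1 = 16/13 = 1.2308

1.2308 bits


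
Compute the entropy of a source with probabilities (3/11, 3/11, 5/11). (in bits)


H = -sum(p_i * log2(p_i)). Terms: -(3/11)*log2(3/11) = 0.511219; -(3/11)*log2(3/11) = 0.511219; -(5/11)*log2(5/11) = 0.517047. H = 0.511219 + 0.511219 + 0.517047 = 1.5395

1.5395 bits


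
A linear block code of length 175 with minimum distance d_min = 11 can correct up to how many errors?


Correction capability = floor((d-1)/2) = floor((11-1)/2) = 5

5 errors


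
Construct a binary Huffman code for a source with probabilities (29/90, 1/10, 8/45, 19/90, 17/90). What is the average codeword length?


Huffman construction (repeatedly merge the two least-probable nodes; each merge adds 1 bit to every symbol beneath it): 1/10 + 8/45 = 5/18; 17/90 + 19/90 = 2/5; 5/18 + 29/90 = 3/5; 2/5 + 3/5 = 1. Resulting codeword lengths (in the order the probabilities were given): (2, 3, 3, 2, 2). L_avg = sum(p_i * l_i) = 29/90*2 + 1/10*3 + 8/45*3 + 19/90*2 + 17/90*2 = 41/18 = 2.2778

2.2778 bits


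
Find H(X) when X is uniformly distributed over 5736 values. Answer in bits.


H = log2(n) = log2(5736) = 12.4858

12.4858 bits


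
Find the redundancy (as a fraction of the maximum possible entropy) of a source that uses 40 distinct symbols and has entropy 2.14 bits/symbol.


H_max = log2(K) = log2(40) = 5.3219 bits/symbol. Redundancy = 1 - H/H_max = 1 - 2.14/5.3219 = 1 - 0.4021 = 0.5979

0.5979


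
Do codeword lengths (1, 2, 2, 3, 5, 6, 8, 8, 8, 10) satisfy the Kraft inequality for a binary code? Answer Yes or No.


Kraft sum = sum(2^(-l_i)) = 1.1846, need <= 1. Result: violated (a binary prefix-free code with these lengths cannot exist)

No


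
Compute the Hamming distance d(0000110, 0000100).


Count differing positions: . . . . . ^ . = 1 differences

1


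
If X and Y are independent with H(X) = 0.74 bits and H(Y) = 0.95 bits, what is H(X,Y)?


For independent variables, H(X,Y) = H(X) + H(Y) = 0.74 + 0.95 = 1.69

1.69 bits


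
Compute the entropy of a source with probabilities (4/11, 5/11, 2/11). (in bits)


H = -sum(p_i * log2(p_i)). Terms: -(4/11)*log2(4/11) = 0.530702; -(5/11)*log2(5/11) = 0.517047; -(2/11)*log2(2/11) = 0.447169. H = 0.530702 + 0.517047 + 0.447169 = 1.4949

1.4949 bits


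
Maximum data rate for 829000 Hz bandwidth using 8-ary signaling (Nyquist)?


Rate = 2 * B * log2(M) = 2 * 829000 * 3.0 = 4974000.0

4974000.0 bps


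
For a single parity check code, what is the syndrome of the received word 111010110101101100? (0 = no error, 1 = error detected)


Syndrome = XOR of all bits = 1 XOR 1 XOR 1 XOR 0 XOR 1 XOR 0 XOR 1 XOR 1 XOR 0 XOR 1 XOR 0 XOR 1 XOR 1 XOR 0 XOR 1 XOR 1 XOR 0 XOR 0 = 1

1


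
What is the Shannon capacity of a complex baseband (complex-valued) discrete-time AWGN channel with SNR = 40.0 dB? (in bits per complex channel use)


SNR_linear = 10^(40.0/10) = 10000.0; C = log2(1 + SNR_linear) = log2(1 + 10000.0) = 13.2879

13.2879 bits/channel use


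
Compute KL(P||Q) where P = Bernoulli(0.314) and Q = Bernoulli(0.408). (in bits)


KL = p*log2(p/q) + (1-p)*log2((1-p)/(1-q)) = 0.314*log2(0.314/0.408) + 0.686*log2(0.686/0.592) = 0.0272

0.0272 bits


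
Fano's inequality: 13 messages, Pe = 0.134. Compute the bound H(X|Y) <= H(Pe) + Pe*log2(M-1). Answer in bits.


H(Pe) = -Pe*log2(Pe) - (1-Pe)*log2(1-Pe) = -0.134*log2(0.134) - 0.866*log2(0.866) = 0.388559 + 0.179748 = 0.5683. Pe*log2(M-1) = 0.134*log2(12) = 0.480385. Bound = H(Pe) + Pe*log2(M-1) = 0.388559 + 0.179748 + 0.480385 = 1.0487

1.0487 bits


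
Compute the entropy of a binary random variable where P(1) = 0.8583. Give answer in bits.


H = -p*log2(p) - (1-p)*log2(1-p). -0.8583*log2(0.8583) = 0.189209; -0.1417*log2(0.1417) = 0.399465. H = 0.189209 + 0.399465 = 0.5887

0.5887 bits


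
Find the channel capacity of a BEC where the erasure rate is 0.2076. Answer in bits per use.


C = 1 - epsilon = 1 - 0.2076 = 0.7924

0.7924 bits


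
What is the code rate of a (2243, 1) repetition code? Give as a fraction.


Rate = k/n = 1/2243

1/2243


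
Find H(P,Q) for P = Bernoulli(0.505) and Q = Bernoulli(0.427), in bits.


H(P,Q) = -p*log2(q) - (1-p)*log2(1-q). -0.505*log2(0.427) = 0.619984; -0.495*log2(0.573) = 0.397680. H(P,Q) = 0.619984 + 0.397680 = 1.0177

1.0177 bits


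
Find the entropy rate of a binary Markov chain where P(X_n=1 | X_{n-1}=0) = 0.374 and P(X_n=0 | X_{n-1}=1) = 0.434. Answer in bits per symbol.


Stationary distribution: pi_0 = p10/(p01+p10) = 0.5371, pi_1 = 0.4629. Entropy rate H' = pi_0*H(p01) + pi_1*H(p10) = 0.5371*0.9537 + 0.4629*0.9874 = 0.9693

0.9693 bits/symbol


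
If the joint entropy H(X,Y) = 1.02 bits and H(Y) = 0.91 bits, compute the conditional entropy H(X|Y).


H(X|Y) = H(X,Y) - H(Y) = 1.02 - 0.91 = 0.11

0.11 bits


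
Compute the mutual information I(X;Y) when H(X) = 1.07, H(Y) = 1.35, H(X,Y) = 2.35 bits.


I(X;Y) = H(X) + H(Y) - H(X,Y) = 1.07 + 1.35 - 2.35 = 0.07

0.07 bits


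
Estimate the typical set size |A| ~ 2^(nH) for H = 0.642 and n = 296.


log2|A_typical| = nH = 296 * 0.642 = 190.032, so |A_typical| ~ 2^190.032 = 1.604e+57

1.604e+57


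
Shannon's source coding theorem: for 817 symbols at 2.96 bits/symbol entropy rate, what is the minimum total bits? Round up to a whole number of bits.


Minimum bits >= n * H = 817 * 2.96 = 2418.32, rounded up to a whole number of bits = 2419

2419 bits


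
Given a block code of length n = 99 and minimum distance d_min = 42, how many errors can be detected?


Detection capability = d_min - 1 = 42 - 1 = 41

41 errors


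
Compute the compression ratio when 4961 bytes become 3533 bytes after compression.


Ratio = original / compressed = 4961 / 3533 = 1.4042

1.4042


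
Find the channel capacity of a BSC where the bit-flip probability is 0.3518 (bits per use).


H(p) = -p*log2(p) - (1-p)*log2(1-p) = -0.3518*log2(0.3518) - 0.6482*log2(0.6482) = 0.530223 + 0.405442 = 0.9357. C = 1 - H(p) = 1 - 0.9357 = 0.0643

0.0643 bits


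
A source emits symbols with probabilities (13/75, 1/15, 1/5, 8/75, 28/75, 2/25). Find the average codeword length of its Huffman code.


Huffman construction (repeatedly merge the two least-probable nodes; each merge adds 1 bit to every symbol beneath it): 1/15 + 2/25 = 11/75; 8/75 + 11/75 = 19/75; 13/75 + 1/5 = 28/75; 19/75 + 28/75 = 47/75; 28/75 + 47/75 = 1. Resulting codeword lengths (in the order the probabilities were given): (2, 4, 2, 3, 2, 4). L_avg = sum(p_i * l_i) = 13/75*2 + 1/15*4 + 1/5*2 + 8/75*3 + 28/75*2 + 2/25*4 = 12/5 = 2.4

2.4 bits


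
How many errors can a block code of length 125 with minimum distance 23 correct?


Correction capability = floor((d-1)/2) = floor((23-1)/2) = 11

11 errors


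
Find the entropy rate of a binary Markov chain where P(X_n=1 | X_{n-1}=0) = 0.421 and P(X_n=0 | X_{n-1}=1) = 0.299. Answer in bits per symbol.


Stationary distribution: pi_0 = p10/(p01+p10) = 0.4153, pi_1 = 0.5847. Entropy rate H' = pi_0*H(p01) + pi_1*H(p10) = 0.4153*0.9819 + 0.5847*0.8801 = 0.9224

0.9224 bits/symbol


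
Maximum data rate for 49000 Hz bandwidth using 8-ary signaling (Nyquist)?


Rate = 2 * B * log2(M) = 2 * 49000 * 3.0 = 294000.0

294000.0 bps


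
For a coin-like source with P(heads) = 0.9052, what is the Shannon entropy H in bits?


H = -p*log2(p) - (1-p)*log2(1-p). -0.9052*log2(0.9052) = 0.130070; -0.0948*log2(0.0948) = 0.322222. H = 0.130070 + 0.322222 = 0.4523

0.4523 bits


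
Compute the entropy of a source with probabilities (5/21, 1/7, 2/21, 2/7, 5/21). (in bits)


H = -sum(p_i * log2(p_i)). Terms: -(5/21)*log2(5/21) = 0.492950; -(1/7)*log2(1/7) = 0.401051; -(2/21)*log2(2/21) = 0.323078; -(2/7)*log2(2/7) = 0.516387; -(5/21)*log2(5/21) = 0.492950. H = 0.492950 + 0.401051 + 0.323078 + 0.516387 + 0.492950 = 2.2264

2.2264 bits


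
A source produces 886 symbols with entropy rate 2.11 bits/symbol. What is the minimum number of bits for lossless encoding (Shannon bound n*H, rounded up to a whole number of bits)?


Minimum bits >= n * H = 886 * 2.11 = 1869.46, rounded up to a whole number of bits = 1870

1870 bits


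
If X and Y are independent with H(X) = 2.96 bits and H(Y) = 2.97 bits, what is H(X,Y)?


For independent variables, H(X,Y) = H(X) + H(Y) = 2.96 + 2.97 = 5.93

5.93 bits


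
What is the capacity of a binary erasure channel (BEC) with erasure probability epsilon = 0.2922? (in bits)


C = 1 - epsilon = 1 - 0.2922 = 0.7078

0.7078 bits


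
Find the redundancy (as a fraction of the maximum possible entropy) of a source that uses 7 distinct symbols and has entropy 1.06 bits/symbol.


H_max = log2(K) = log2(7) = 2.8074 bits/symbol. Redundancy = 1 - H/H_max = 1 - 1.06/2.8074 = 1 - 0.3776 = 0.6224

0.6224


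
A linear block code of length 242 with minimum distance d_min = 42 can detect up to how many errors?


Detection capability = d_min - 1 = 42 - 1 = 41

41 errors


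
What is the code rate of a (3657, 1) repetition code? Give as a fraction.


Rate = k/n = 1/3657

1/3657


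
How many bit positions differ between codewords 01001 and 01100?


Count differing positions: . . ^ . ^ = 2 differences

2


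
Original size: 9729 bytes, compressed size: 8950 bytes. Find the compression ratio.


Ratio = original / compressed = 9729 / 8950 = 1.087

1.087


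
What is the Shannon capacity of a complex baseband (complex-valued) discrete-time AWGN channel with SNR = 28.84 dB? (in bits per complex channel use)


SNR_linear = 10^(28.84/10) = 765.5966; C = log2(1 + SNR_linear) = log2(1 + 765.5966) = 9.5823

9.5823 bits/channel use


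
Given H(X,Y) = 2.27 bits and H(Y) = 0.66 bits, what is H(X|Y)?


H(X|Y) = H(X,Y) - H(Y) = 2.27 - 0.66 = 1.61

1.61 bits


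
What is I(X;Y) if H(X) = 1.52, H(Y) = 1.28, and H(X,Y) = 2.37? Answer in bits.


I(X;Y) = H(X) + H(Y) - H(X,Y) = 1.52 + 1.28 - 2.37 = 0.43

0.43 bits


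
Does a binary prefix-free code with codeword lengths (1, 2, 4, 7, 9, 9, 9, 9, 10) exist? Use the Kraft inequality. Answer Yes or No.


Kraft sum = sum(2^(-l_i)) = 0.8291, need <= 1. Result: satisfied (a binary prefix-free code with these lengths exists)

Yes


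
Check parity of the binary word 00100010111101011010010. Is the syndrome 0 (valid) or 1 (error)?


Syndrome = XOR of all bits = 0 XOR 0 XOR 1 XOR 0 XOR 0 XOR 0 XOR 1 XOR 0 XOR 1 XOR 1 XOR 1 XOR 1 XOR 0 XOR 1 XOR 0 XOR 1 XOR 1 XOR 0 XOR 1 XOR 0 XOR 0 XOR 1 XOR 0 = 1

1


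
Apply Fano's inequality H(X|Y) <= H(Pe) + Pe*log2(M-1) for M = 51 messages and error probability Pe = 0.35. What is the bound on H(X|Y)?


H(Pe) = -Pe*log2(Pe) - (1-Pe)*log2(1-Pe) = -0.35*log2(0.35) - 0.65*log2(0.65) = 0.530101 + 0.403967 = 0.9341. Pe*log2(M-1) = 0.35*log2(50) = 1.975350. Bound = H(Pe) + Pe*log2(M-1) = 0.530101 + 0.403967 + 1.975350 = 2.9094

2.9094 bits


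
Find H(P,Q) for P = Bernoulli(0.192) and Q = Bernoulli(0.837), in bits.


H(P,Q) = -p*log2(q) - (1-p)*log2(1-q). -0.192*log2(0.837) = 0.049286; -0.808*log2(0.163) = 2.114581. H(P,Q) = 0.049286 + 2.114581 = 2.1639

2.1639 bits


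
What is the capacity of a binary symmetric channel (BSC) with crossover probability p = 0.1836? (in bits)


H(p) = -p*log2(p) - (1-p)*log2(1-p) = -0.1836*log2(0.1836) - 0.8164*log2(0.8164) = 0.448968 + 0.238921 = 0.6879. C = 1 - H(p) = 1 - 0.6879 = 0.3121

0.3121 bits


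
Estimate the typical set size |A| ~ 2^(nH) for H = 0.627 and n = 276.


log2|A_typical| = nH = 276 * 0.627 = 173.052, so |A_typical| ~ 2^173.052 = 1.241e+52

1.241e+52


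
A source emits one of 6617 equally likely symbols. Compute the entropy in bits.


H = log2(n) = log2(6617) = 12.692

12.692 bits


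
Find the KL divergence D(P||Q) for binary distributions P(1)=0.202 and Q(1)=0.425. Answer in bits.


KL = p*log2(p/q) + (1-p)*log2((1-p)/(1-q)) = 0.202*log2(0.202/0.425) + 0.798*log2(0.798/0.575) = 0.1605

0.1605 bits


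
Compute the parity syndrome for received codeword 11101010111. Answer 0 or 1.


Syndrome = XOR of all bits = 1 XOR 1 XOR 1 XOR 0 XOR 1 XOR 0 XOR 1 XOR 0 XOR 1 XOR 1 XOR 1 = 0

0


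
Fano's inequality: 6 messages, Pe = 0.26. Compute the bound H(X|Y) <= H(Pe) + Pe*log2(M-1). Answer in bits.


H(Pe) = -Pe*log2(Pe) - (1-Pe)*log2(1-Pe) = -0.26*log2(0.26) - 0.74*log2(0.74) = 0.505288 + 0.321458 = 0.8267. Pe*log2(M-1) = 0.26*log2(5) = 0.603701. Bound = H(Pe) + Pe*log2(M-1) = 0.505288 + 0.321458 + 0.603701 = 1.4304

1.4304 bits


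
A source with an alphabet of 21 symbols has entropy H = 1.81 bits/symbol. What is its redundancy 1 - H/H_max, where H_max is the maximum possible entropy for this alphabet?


H_max = log2(K) = log2(21) = 4.3923 bits/symbol. Redundancy = 1 - H/H_max = 1 - 1.81/4.3923 = 1 - 0.4121 = 0.5879

0.5879


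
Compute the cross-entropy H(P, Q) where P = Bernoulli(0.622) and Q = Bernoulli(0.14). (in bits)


H(P,Q) = -p*log2(q) - (1-p)*log2(1-q). -0.622*log2(0.14) = 1.764304; -0.378*log2(0.86) = 0.082250. H(P,Q) = 1.764304 + 0.082250 = 1.8466

1.8466 bits


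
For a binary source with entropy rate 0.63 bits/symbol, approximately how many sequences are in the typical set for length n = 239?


log2|A_typical| = nH = 239 * 0.63 = 150.57, so |A_typical| ~ 2^150.57 = 2.119e+45

2.119e+45


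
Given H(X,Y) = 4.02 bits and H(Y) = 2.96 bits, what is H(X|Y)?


H(X|Y) = H(X,Y) - H(Y) = 4.02 - 2.96 = 1.06

1.06 bits


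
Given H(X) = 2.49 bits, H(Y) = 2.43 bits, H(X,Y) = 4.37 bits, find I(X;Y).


I(X;Y) = H(X) + H(Y) - H(X,Y) = 2.49 + 2.43 - 4.37 = 0.55

0.55 bits


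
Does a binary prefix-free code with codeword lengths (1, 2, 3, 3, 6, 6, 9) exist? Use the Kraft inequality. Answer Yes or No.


Kraft sum = sum(2^(-l_i)) = 1.0332, need <= 1. Result: violated (a binary prefix-free code with these lengths cannot exist)

No


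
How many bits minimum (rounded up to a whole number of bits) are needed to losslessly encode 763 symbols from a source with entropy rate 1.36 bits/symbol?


Minimum bits >= n * H = 763 * 1.36 = 1037.68, rounded up to a whole number of bits = 1038

1038 bits


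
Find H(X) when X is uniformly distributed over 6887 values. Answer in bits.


H = log2(n) = log2(6887) = 12.7497

12.7497 bits


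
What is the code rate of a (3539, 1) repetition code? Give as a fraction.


Rate = k/n = 1/3539

1/3539


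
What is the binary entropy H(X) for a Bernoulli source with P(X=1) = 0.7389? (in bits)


H = -p*log2(p) - (1-p)*log2(1-p). -0.7389*log2(0.7389) = 0.322566; -0.2611*log2(0.2611) = 0.505836. H = 0.322566 + 0.505836 = 0.8284

0.8284 bits


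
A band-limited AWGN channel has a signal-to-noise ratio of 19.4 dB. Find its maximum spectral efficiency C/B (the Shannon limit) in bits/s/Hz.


SNR_linear = 10^(19.4/10) = 87.0964; C/B = log2(1 + SNR_linear) = log2(1 + 87.0964) = 6.461

6.461 bits/s/Hz


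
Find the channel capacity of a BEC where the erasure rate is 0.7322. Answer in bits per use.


C = 1 - epsilon = 1 - 0.7322 = 0.2678

0.2678 bits


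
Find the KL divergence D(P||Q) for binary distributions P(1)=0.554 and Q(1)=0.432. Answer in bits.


KL = p*log2(p/q) + (1-p)*log2((1-p)/(1-q)) = 0.554*log2(0.554/0.432) + 0.446*log2(0.446/0.568) = 0.0432

0.0432 bits


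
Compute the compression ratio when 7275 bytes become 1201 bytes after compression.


Ratio = original / compressed = 7275 / 1201 = 6.0575

6.0575


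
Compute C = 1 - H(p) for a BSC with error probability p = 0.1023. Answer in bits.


H(p) = -p*log2(p) - (1-p)*log2(1-p) = -0.1023*log2(0.1023) - 0.8977*log2(0.8977) = 0.336477 + 0.139767 = 0.4762. C = 1 - H(p) = 1 - 0.4762 = 0.5238

0.5238 bits


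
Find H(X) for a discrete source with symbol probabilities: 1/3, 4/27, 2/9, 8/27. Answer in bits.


H = -sum(p_i * log2(p_i)). Terms: -(1/3)*log2(1/3) = 0.528321; -(4/27)*log2(4/27) = 0.408131; -(2/9)*log2(2/9) = 0.482206; -(8/27)*log2(8/27) = 0.519967. H = 0.528321 + 0.408131 + 0.482206 + 0.519967 = 1.9386

1.9386 bits


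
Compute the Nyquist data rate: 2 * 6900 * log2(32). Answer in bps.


Rate = 2 * B * log2(M) = 2 * 6900 * 5.0 = 69000.0

69000.0 bps


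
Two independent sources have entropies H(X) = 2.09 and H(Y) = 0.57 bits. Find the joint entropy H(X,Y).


For independent variables, H(X,Y) = H(X) + H(Y) = 2.09 + 0.57 = 2.66

2.66 bits


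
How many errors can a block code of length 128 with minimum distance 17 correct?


Correction capability = floor((d-1)/2) = floor((17-1)/2) = 8

8 errors


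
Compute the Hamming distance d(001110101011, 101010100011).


Count differing positions: ^ . . ^ . . . . ^ . . . = 3 differences

3


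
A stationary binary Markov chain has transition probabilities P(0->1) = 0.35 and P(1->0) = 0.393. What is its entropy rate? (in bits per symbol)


Stationary distribution: pi_0 = p10/(p01+p10) = 0.5289, pi_1 = 0.4711. Entropy rate H' = pi_0*H(p01) + pi_1*H(p10) = 0.5289*0.9341 + 0.4711*0.9667 = 0.9494

0.9494 bits/symbol


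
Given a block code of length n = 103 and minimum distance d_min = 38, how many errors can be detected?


Detection capability = d_min - 1 = 38 - 1 = 37

37 errors


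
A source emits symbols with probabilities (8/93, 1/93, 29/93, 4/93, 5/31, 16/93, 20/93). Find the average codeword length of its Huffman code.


Huffman construction (repeatedly merge the two least-probable nodes; each merge adds 1 bit to every symbol beneath it): 1/93 + 4/93 = 5/93; 5/93 + 8/93 = 13/93; 13/93 + 5/31 = 28/93; 16/93 + 20/93 = 12/31; 28/93 + 29/93 = 19/31; 12/31 + 19/31 = 1. Resulting codeword lengths (in the order the probabilities were given): (4, 5, 2, 5, 3, 2, 2). L_avg = sum(p_i * l_i) = 8/93*4 + 1/93*5 + 29/93*2 + 4/93*5 + 5/31*3 + 16/93*2 + 20/93*2 = 232/93 = 2.4946

2.4946 bits


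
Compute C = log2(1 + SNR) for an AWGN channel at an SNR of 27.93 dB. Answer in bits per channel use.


SNR_linear = 10^(27.93/10) = 620.869; C = log2(1 + SNR_linear) = log2(1 + 620.869) = 9.2805

9.2805 bits/channel use


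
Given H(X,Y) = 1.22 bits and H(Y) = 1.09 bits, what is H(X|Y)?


H(X|Y) = H(X,Y) - H(Y) = 1.22 - 1.09 = 0.13

0.13 bits


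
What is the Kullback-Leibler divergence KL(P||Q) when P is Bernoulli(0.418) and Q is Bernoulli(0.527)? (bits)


KL = p*log2(p/q) + (1-p)*log2((1-p)/(1-q)) = 0.418*log2(0.418/0.527) + 0.582*log2(0.582/0.473) = 0.0344

0.0344 bits


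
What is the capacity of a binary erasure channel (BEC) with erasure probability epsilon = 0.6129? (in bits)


C = 1 - epsilon = 1 - 0.6129 = 0.3871

0.3871 bits


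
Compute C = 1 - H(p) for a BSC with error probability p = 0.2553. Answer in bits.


H(p) = -p*log2(p) - (1-p)*log2(1-p) = -0.2553*log2(0.2553) - 0.7447*log2(0.7447) = 0.502873 + 0.316698 = 0.8196. C = 1 - H(p) = 1 - 0.8196 = 0.1804

0.1804 bits


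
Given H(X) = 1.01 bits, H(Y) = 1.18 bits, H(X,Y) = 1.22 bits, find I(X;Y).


I(X;Y) = H(X) + H(Y) - H(X,Y) = 1.01 + 1.18 - 1.22 = 0.97

0.97 bits


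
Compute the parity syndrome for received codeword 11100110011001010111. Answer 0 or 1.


Syndrome = XOR of all bits = 1 XOR 1 XOR 1 XOR 0 XOR 0 XOR 1 XOR 1 XOR 0 XOR 0 XOR 1 XOR 1 XOR 0 XOR 0 XOR 1 XOR 0 XOR 1 XOR 0 XOR 1 XOR 1 XOR 1 = 0

0


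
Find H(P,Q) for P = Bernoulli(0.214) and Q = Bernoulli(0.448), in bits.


H(P,Q) = -p*log2(q) - (1-p)*log2(1-q). -0.214*log2(0.448) = 0.247904; -0.786*log2(0.552) = 0.673806. H(P,Q) = 0.247904 + 0.673806 = 0.9217

0.9217 bits


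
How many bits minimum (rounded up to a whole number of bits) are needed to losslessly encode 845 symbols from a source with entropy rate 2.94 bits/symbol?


Minimum bits >= n * H = 845 * 2.94 = 2484.3, rounded up to a whole number of bits = 2485

2485 bits


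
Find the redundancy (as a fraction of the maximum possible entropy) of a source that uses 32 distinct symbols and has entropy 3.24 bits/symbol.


H_max = log2(K) = log2(32) = 5.0 bits/symbol. Redundancy = 1 - H/H_max = 1 - 3.24/5.0 = 1 - 0.648 = 0.352

0.352


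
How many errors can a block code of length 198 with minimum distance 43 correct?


Correction capability = floor((d-1)/2) = floor((43-1)/2) = 21

21 errors


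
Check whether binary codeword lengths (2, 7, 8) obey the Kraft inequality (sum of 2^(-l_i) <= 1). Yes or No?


Kraft sum = sum(2^(-l_i)) = 0.2617, need <= 1. Result: satisfied (a binary prefix-free code with these lengths exists)

Yes


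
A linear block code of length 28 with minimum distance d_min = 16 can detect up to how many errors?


Detection capability = d_min - 1 = 16 - 1 = 15

15 errors


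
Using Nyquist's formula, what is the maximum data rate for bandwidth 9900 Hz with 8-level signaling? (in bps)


Rate = 2 * B * log2(M) = 2 * 9900 * 3.0 = 59400.0

59400.0 bps


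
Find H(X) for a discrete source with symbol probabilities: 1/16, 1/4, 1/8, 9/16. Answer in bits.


H = -sum(p_i * log2(p_i)). Terms: -(1/16)*log2(1/16) = 0.250000; -(1/4)*log2(1/4) = 0.500000; -(1/8)*log2(1/8) = 0.375000; -(9/16)*log2(9/16) = 0.466917. H = 0.250000 + 0.500000 + 0.375000 + 0.466917 = 1.5919

1.5919 bits


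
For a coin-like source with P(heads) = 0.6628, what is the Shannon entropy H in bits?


H = -p*log2(p) - (1-p)*log2(1-p). -0.6628*log2(0.6628) = 0.393275; -0.3372*log2(0.3372) = 0.528839. H = 0.393275 + 0.528839 = 0.9221

0.9221 bits


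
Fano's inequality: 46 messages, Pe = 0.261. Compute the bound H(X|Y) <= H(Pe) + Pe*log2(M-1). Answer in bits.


H(Pe) = -Pe*log2(Pe) - (1-Pe)*log2(1-Pe) = -0.261*log2(0.261) - 0.739*log2(0.739) = 0.505786 + 0.322465 = 0.8283. Pe*log2(M-1) = 0.261*log2(45) = 1.433374. Bound = H(Pe) + Pe*log2(M-1) = 0.505786 + 0.322465 + 1.433374 = 2.2616

2.2616 bits


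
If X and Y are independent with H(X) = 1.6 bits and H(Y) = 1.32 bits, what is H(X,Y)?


For independent variables, H(X,Y) = H(X) + H(Y) = 1.6 + 1.32 = 2.92

2.92 bits


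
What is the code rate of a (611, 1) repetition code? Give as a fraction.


Rate = k/n = 1/611

1/611


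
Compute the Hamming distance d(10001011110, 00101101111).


Count differing positions: ^ . ^ . . ^ ^ . . . ^ = 5 differences

5


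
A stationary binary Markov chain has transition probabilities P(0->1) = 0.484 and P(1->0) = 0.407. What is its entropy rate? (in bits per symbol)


Stationary distribution: pi_0 = p10/(p01+p10) = 0.4568, pi_1 = 0.5432. Entropy rate H' = pi_0*H(p01) + pi_1*H(p10) = 0.4568*0.9993 + 0.5432*0.9749 = 0.986

0.986 bits/symbol


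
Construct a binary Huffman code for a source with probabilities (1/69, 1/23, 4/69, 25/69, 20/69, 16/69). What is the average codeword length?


Huffman construction (repeatedly merge the two least-probable nodes; each merge adds 1 bit to every symbol beneath it): 1/69 + 1/23 = 4/69; 4/69 + 4/69 = 8/69; 8/69 + 16/69 = 8/23; 20/69 + 8/23 = 44/69; 25/69 + 44/69 = 1. Resulting codeword lengths (in the order the probabilities were given): (5, 5, 4, 1, 2, 3). L_avg = sum(p_i * l_i) = 1/69*5 + 1/23*5 + 4/69*4 + 25/69*1 + 20/69*2 + 16/69*3 = 149/69 = 2.1594

2.1594 bits


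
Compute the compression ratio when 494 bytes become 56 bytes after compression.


Ratio = original / compressed = 494 / 56 = 8.8214

8.8214


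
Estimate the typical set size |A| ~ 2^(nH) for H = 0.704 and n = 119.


log2|A_typical| = nH = 119 * 0.704 = 83.776, so |A_typical| ~ 2^83.776 = 1.656e+25

1.656e+25


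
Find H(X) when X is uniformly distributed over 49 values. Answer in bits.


H = log2(n) = log2(49) = 5.6147

5.6147 bits


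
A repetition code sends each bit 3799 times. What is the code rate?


Rate = k/n = 1/3799

1/3799


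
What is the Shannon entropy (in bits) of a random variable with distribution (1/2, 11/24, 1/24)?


H = -sum(p_i * log2(p_i)). Terms: -(1/2)*log2(1/2) = 0.500000; -(11/24)*log2(11/24) = 0.515868; -(1/24)*log2(1/24) = 0.191040. H = 0.500000 + 0.515868 + 0.191040 = 1.2069

1.2069 bits


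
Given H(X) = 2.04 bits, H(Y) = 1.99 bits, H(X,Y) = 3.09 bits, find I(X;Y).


I(X;Y) = H(X) + H(Y) - H(X,Y) = 2.04 + 1.99 - 3.09 = 0.94

0.94 bits


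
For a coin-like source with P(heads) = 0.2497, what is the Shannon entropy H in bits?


H = -p*log2(p) - (1-p)*log2(1-p). -0.2497*log2(0.2497) = 0.499833; -0.7503*log2(0.7503) = 0.310970. H = 0.499833 + 0.310970 = 0.8108

0.8108 bits


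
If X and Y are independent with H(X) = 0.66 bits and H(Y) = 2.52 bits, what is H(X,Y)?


For independent variables, H(X,Y) = H(X) + H(Y) = 0.66 + 2.52 = 3.18

3.18 bits


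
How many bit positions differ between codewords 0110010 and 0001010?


Count differing positions: . ^ ^ ^ . . . = 3 differences

3


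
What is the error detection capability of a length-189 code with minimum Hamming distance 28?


Detection capability = d_min - 1 = 28 - 1 = 27

27 errors


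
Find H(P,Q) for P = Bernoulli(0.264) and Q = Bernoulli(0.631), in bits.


H(P,Q) = -p*log2(q) - (1-p)*log2(1-q). -0.264*log2(0.631) = 0.175372; -0.736*log2(0.369) = 1.058594. H(P,Q) = 0.175372 + 1.058594 = 1.234

1.234 bits


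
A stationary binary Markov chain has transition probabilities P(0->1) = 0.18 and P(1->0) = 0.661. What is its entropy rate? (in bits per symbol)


Stationary distribution: pi_0 = p10/(p01+p10) = 0.786, pi_1 = 0.214. Entropy rate H' = pi_0*H(p01) + pi_1*H(p10) = 0.786*0.6801 + 0.214*0.9239 = 0.7323

0.7323 bits/symbol


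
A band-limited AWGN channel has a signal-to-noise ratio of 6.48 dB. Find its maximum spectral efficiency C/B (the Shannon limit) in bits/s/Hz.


SNR_linear = 10^(6.48/10) = 4.4463; C/B = log2(1 + SNR_linear) = log2(1 + 4.4463) = 2.4453

2.4453 bits/s/Hz


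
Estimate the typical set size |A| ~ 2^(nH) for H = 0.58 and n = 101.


log2|A_typical| = nH = 101 * 0.58 = 58.58, so |A_typical| ~ 2^58.58 = 4.309e+17

4.309e+17


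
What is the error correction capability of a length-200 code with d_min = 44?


Correction capability = floor((d-1)/2) = floor((44-1)/2) = 21

21 errors


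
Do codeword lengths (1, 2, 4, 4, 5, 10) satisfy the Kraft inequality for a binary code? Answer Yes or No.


Kraft sum = sum(2^(-l_i)) = 0.9072, need <= 1. Result: satisfied (a binary prefix-free code with these lengths exists)

Yes


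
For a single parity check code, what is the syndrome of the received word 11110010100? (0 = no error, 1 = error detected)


Syndrome = XOR of all bits = 1 XOR 1 XOR 1 XOR 1 XOR 0 XOR 0 XOR 1 XOR 0 XOR 1 XOR 0 XOR 0 = 0

0


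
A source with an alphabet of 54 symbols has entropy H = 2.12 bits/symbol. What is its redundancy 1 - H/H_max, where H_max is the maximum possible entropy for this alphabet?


H_max = log2(K) = log2(54) = 5.7549 bits/symbol. Redundancy = 1 - H/H_max = 1 - 2.12/5.7549 = 1 - 0.3684 = 0.6316

0.6316


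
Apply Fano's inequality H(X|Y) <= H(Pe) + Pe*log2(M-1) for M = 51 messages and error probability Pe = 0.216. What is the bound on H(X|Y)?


H(Pe) = -Pe*log2(Pe) - (1-Pe)*log2(1-Pe) = -0.216*log2(0.216) - 0.784*log2(0.784) = 0.477554 + 0.275242 = 0.7528. Pe*log2(M-1) = 0.216*log2(50) = 1.219073. Bound = H(Pe) + Pe*log2(M-1) = 0.477554 + 0.275242 + 1.219073 = 1.9719

1.9719 bits


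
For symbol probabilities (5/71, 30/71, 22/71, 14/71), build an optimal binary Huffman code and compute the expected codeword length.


Huffman construction (repeatedly merge the two least-probable nodes; each merge adds 1 bit to every symbol beneath it): 5/71 + 14/71 = 19/71; 19/71 + 22/71 = 41/71; 30/71 + 41/71 = 1. Resulting codeword lengths (in the order the probabilities were given): (3, 1, 2, 3). L_avg = sum(p_i * l_i) = 5/71*3 + 30/71*1 + 22/71*2 + 14/71*3 = 131/71 = 1.8451

1.8451 bits


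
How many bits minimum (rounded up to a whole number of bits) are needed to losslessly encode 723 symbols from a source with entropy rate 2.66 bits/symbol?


Minimum bits >= n * H = 723 * 2.66 = 1923.18, rounded up to a whole number of bits = 1924

1924 bits


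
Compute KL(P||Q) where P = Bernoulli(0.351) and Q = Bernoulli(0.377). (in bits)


KL = p*log2(p/q) + (1-p)*log2((1-p)/(1-q)) = 0.351*log2(0.351/0.377) + 0.649*log2(0.649/0.623) = 0.0021

0.0021 bits


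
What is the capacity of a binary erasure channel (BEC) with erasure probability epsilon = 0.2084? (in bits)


C = 1 - epsilon = 1 - 0.2084 = 0.7916

0.7916 bits


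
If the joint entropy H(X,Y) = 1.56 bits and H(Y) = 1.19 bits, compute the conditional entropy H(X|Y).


H(X|Y) = H(X,Y) - H(Y) = 1.56 - 1.19 = 0.37

0.37 bits


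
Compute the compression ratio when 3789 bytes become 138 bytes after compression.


Ratio = original / compressed = 3789 / 138 = 27.4565

27.4565


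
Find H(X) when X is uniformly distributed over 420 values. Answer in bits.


H = log2(n) = log2(420) = 8.7142

8.7142 bits


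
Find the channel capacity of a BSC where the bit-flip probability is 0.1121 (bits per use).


H(p) = -p*log2(p) - (1-p)*log2(1-p) = -0.1121*log2(0.1121) - 0.8879*log2(0.8879) = 0.353916 + 0.152302 = 0.5062. C = 1 - H(p) = 1 - 0.5062 = 0.4938

0.4938 bits


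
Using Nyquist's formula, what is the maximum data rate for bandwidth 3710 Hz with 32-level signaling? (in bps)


Rate = 2 * B * log2(M) = 2 * 3710 * 5.0 = 37100.0

37100.0 bps


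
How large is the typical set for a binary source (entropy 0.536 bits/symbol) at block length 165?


log2|A_typical| = nH = 165 * 0.536 = 88.44, so |A_typical| ~ 2^88.44 = 4.198e+26

4.198e+26


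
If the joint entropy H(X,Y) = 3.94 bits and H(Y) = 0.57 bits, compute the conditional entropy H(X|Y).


H(X|Y) = H(X,Y) - H(Y) = 3.94 - 0.57 = 3.37

3.37 bits


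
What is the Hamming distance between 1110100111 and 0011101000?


Count differing positions: ^ ^ . ^ . . ^ ^ ^ ^ = 7 differences

7


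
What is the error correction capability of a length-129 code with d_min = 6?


Correction capability = floor((d-1)/2) = floor((6-1)/2) = 2

2 errors


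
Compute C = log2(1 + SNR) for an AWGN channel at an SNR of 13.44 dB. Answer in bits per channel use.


SNR_linear = 10^(13.44/10) = 22.08; C = log2(1 + SNR_linear) = log2(1 + 22.08) = 4.5286

4.5286 bits/channel use


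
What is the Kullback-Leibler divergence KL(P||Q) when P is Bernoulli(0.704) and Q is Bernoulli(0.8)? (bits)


KL = p*log2(p/q) + (1-p)*log2((1-p)/(1-q)) = 0.704*log2(0.704/0.8) + 0.296*log2(0.296/0.2) = 0.0376

0.0376 bits


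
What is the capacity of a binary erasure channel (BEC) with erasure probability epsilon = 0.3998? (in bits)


C = 1 - epsilon = 1 - 0.3998 = 0.6002

0.6002 bits


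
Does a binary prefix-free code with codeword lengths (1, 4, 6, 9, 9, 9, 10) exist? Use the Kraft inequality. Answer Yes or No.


Kraft sum = sum(2^(-l_i)) = 0.585, need <= 1. Result: satisfied (a binary prefix-free code with these lengths exists)

Yes


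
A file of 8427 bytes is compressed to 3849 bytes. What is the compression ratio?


Ratio = original / compressed = 8427 / 3849 = 2.1894

2.1894


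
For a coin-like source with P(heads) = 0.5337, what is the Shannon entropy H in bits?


H = -p*log2(p) - (1-p)*log2(1-p). -0.5337*log2(0.5337) = 0.483478; -0.4663*log2(0.4663) = 0.513242. H = 0.483478 + 0.513242 = 0.9967

0.9967 bits


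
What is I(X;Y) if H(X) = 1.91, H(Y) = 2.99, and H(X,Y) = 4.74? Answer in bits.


I(X;Y) = H(X) + H(Y) - H(X,Y) = 1.91 + 2.99 - 4.74 = 0.16

0.16 bits


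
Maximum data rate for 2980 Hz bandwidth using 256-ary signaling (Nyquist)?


Rate = 2 * B * log2(M) = 2 * 2980 * 8.0 = 47680.0

47680.0 bps


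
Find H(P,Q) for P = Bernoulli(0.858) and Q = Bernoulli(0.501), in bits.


H(P,Q) = -p*log2(q) - (1-p)*log2(1-q). -0.858*log2(0.501) = 0.855527; -0.142*log2(0.499) = 0.142410. H(P,Q) = 0.855527 + 0.142410 = 0.9979

0.9979 bits


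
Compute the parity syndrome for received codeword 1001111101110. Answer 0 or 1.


Syndrome = XOR of all bits = 1 XOR 0 XOR 0 XOR 1 XOR 1 XOR 1 XOR 1 XOR 1 XOR 0 XOR 1 XOR 1 XOR 1 XOR 0 = 1

1


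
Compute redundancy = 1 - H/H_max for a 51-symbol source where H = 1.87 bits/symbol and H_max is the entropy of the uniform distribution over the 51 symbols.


H_max = log2(K) = log2(51) = 5.6724 bits/symbol. Redundancy = 1 - H/H_max = 1 - 1.87/5.6724 = 1 - 0.3297 = 0.6703

0.6703


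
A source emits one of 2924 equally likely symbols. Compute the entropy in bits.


H = log2(n) = log2(2924) = 11.5137

11.5137 bits


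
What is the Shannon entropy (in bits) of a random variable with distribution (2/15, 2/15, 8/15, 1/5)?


H = -sum(p_i * log2(p_i)). Terms: -(2/15)*log2(2/15) = 0.387585; -(2/15)*log2(2/15) = 0.387585; -(8/15)*log2(8/15) = 0.483675; -(1/5)*log2(1/5) = 0.464386. H = 0.387585 + 0.387585 + 0.483675 + 0.464386 = 1.7232

1.7232 bits


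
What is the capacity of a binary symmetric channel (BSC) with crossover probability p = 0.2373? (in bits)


H(p) = -p*log2(p) - (1-p)*log2(1-p) = -0.2373*log2(0.2373) - 0.7627*log2(0.7627) = 0.492449 + 0.298073 = 0.7905. C = 1 - H(p) = 1 - 0.7905 = 0.2095

0.2095 bits


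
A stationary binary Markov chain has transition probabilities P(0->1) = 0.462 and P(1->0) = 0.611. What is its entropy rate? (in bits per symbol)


Stationary distribution: pi_0 = p10/(p01+p10) = 0.5694, pi_1 = 0.4306. Entropy rate H' = pi_0*H(p01) + pi_1*H(p10) = 0.5694*0.9958 + 0.4306*0.9642 = 0.9822

0.9822 bits/symbol


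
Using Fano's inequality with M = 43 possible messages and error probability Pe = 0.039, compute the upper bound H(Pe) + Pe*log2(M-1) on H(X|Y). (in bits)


H(Pe) = -Pe*log2(Pe) - (1-Pe)*log2(1-Pe) = -0.039*log2(0.039) - 0.961*log2(0.961) = 0.182535 + 0.055153 = 0.2377. Pe*log2(M-1) = 0.039*log2(42) = 0.210300. Bound = H(Pe) + Pe*log2(M-1) = 0.182535 + 0.055153 + 0.210300 = 0.448

0.448 bits


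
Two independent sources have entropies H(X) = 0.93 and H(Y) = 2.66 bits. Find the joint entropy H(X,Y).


For independent variables, H(X,Y) = H(X) + H(Y) = 0.93 + 2.66 = 3.59

3.59 bits


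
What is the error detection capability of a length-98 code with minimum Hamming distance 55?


Detection capability = d_min - 1 = 55 - 1 = 54

54 errors


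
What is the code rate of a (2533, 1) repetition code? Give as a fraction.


Rate = k/n = 1/2533

1/2533


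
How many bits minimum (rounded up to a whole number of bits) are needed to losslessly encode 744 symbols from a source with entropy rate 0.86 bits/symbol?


Minimum bits >= n * H = 744 * 0.86 = 639.84, rounded up to a whole number of bits = 640

640 bits
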